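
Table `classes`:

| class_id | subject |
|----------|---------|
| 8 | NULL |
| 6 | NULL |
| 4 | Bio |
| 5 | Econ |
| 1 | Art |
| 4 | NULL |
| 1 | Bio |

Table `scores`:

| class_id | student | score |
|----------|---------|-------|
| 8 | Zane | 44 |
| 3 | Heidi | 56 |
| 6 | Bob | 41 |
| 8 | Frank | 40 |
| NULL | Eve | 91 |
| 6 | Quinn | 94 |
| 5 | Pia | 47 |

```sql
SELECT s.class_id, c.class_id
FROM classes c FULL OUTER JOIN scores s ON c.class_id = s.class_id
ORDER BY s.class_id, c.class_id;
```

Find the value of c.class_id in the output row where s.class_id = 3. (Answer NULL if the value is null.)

NULL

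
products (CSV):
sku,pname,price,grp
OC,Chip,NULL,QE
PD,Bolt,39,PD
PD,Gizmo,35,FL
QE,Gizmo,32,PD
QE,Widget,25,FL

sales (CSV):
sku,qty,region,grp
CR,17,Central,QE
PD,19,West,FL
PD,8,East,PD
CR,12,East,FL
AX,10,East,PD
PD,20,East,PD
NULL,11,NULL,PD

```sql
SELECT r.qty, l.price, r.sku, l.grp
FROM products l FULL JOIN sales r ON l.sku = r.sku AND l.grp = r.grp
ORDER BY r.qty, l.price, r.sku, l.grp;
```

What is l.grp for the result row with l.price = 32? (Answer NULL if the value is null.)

FULL OUTER JOIN keeps every row from both sides; unmatched rows get NULL for the other side's columns.
Matching on l.sku = r.sku AND l.grp = r.grp. A NULL in a compared column never satisfies the condition.
- l (sku=OC, grp=QE) has no partner → padded with NULL.
- l (sku=PD, grp=PD) pairs with 2 row(s) of r.
- l (sku=PD, grp=FL) pairs with 1 row(s) of r.
- l (sku=QE, grp=PD) has no partner → padded with NULL.
- l (sku=QE, grp=FL) has no partner → padded with NULL.
- 4 row(s) from r found no l partner → padded with NULL.

PD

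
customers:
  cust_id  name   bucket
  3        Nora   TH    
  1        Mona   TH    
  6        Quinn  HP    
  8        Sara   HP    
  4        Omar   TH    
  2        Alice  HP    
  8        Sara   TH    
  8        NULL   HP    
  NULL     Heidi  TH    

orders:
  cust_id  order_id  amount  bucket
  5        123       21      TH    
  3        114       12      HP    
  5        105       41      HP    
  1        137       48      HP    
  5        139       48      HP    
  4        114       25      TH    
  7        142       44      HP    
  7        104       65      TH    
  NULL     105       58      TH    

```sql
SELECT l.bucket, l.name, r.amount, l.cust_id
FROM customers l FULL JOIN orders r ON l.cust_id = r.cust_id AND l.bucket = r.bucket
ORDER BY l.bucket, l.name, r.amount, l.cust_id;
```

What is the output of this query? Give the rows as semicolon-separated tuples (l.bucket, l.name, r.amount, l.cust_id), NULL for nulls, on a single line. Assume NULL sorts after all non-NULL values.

(HP, Alice, NULL, 2); (HP, Quinn, NULL, 6); (HP, Sara, NULL, 8); (HP, NULL, NULL, 8); (TH, Heidi, NULL, NULL); (TH, Mona, NULL, 1); (TH, Nora, NULL, 3); (TH, Omar, 25, 4); (TH, Sara, NULL, 8); (NULL, NULL, 12, NULL); (NULL, NULL, 21, NULL); (NULL, NULL, 41, NULL); (NULL, NULL, 44, NULL); (NULL, NULL, 48, NULL); (NULL, NULL, 48, NULL); (NULL, NULL, 58, NULL); (NULL, NULL, 65, NULL)

FULL OUTER JOIN keeps every row from both sides; unmatched rows get NULL for the other side's columns.
Matching on l.cust_id = r.cust_id AND l.bucket = r.bucket. A NULL in a compared column never satisfies the condition.
- l row (cust_id=3, bucket=TH): no match → kept, r columns NULL.
- l row (cust_id=1, bucket=TH): no match → kept, r columns NULL.
- l row (cust_id=6, bucket=HP): no match → kept, r columns NULL.
- l row (cust_id=8, bucket=HP): no match → kept, r columns NULL.
- l row (cust_id=4, bucket=TH): matches 1 r row(s) → 1 output row(s).
- l row (cust_id=2, bucket=HP): no match → kept, r columns NULL.
- l row (cust_id=8, bucket=TH): no match → kept, r columns NULL.
- l row (cust_id=8, bucket=HP): no match → kept, r columns NULL.
- l row (cust_id=NULL, bucket=TH): no match → kept, r columns NULL.
- 8 row(s) from r found no l partner → padded with NULL.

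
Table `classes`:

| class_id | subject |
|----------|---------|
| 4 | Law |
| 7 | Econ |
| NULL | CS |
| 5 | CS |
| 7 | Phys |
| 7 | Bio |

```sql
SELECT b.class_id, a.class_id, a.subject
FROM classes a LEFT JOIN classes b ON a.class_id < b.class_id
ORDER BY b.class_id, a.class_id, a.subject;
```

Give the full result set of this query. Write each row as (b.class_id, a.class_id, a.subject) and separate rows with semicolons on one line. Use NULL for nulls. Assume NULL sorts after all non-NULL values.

LEFT JOIN keeps every row from `classes a`; unmatched rows get NULL for `classes b`'s columns.
Matching on a.class_id < b.class_id. A NULL in a compared column never satisfies the condition.
Matched pairs: 7; unmatched a rows kept: 4.

(5, 4, Law); (7, 4, Law); (7, 4, Law); (7, 4, Law); (7, 5, CS); (7, 5, CS); (7, 5, CS); (NULL, 7, Bio); (NULL, 7, Econ); (NULL, 7, Phys); (NULL, NULL, CS)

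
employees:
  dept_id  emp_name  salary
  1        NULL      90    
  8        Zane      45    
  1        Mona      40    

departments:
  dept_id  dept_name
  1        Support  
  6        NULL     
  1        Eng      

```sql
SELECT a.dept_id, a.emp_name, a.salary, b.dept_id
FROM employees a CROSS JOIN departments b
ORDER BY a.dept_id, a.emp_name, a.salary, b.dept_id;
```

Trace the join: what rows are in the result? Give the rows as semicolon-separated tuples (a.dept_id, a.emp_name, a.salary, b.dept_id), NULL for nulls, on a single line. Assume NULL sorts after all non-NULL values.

(1, Mona, 40, 1); (1, Mona, 40, 1); (1, Mona, 40, 6); (1, NULL, 90, 1); (1, NULL, 90, 1); (1, NULL, 90, 6); (8, Zane, 45, 1); (8, Zane, 45, 1); (8, Zane, 45, 6)

CROSS JOIN pairs every row of `employees` with every row of `departments`: 3 × 3 = 9 rows.
After projecting and ordering:
a.dept_id | a.emp_name | a.salary | b.dept_id
1 | Mona | 40 | 1
1 | Mona | 40 | 1
1 | Mona | 40 | 6
1 | NULL | 90 | 1
1 | NULL | 90 | 1
1 | NULL | 90 | 6
8 | Zane | 45 | 1
8 | Zane | 45 | 1
8 | Zane | 45 | 6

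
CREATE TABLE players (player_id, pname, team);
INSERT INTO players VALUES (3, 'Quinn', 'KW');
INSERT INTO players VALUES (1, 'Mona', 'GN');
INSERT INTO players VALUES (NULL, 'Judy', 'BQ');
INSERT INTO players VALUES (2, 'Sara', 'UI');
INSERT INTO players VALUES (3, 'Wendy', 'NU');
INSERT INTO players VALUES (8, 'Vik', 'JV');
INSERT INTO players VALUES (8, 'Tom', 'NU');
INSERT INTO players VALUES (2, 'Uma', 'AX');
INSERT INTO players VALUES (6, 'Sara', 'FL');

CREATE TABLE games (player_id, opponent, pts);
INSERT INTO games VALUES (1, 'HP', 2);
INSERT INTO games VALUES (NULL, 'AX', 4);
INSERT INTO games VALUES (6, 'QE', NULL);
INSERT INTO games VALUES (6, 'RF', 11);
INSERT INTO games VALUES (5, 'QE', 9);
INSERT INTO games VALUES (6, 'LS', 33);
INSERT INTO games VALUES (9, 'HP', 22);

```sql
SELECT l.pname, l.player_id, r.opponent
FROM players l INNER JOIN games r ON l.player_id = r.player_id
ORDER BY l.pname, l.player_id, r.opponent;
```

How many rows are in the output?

INNER JOIN keeps only pairs where the ON condition holds.
Matching on l.player_id = r.player_id. A NULL in a compared column never satisfies the condition.
- l[0] player_id=3 → no match; dropped.
- l[1] player_id=1 → 1 match(es) in r → 1 row(s).
- l[2] player_id=NULL → no match; dropped.
- l[3] player_id=2 → no match; dropped.
- l[4] player_id=3 → no match; dropped.
- l[5] player_id=8 → no match; dropped.
- l[6] player_id=8 → no match; dropped.
- l[7] player_id=2 → no match; dropped.
- l[8] player_id=6 → 3 match(es) in r → 3 row(s).
Total: 4 rows.

4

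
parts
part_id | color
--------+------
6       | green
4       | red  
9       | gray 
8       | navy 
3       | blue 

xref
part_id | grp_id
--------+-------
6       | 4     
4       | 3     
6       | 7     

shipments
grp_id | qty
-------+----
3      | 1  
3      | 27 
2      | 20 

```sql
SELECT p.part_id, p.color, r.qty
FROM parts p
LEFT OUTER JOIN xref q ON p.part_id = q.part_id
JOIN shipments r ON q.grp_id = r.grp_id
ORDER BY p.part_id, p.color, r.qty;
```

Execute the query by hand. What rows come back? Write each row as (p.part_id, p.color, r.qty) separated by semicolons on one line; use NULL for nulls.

(4, red, 1); (4, red, 27)

Joins associate left-to-right: parts LEFT JOIN xref on part_id gives 6 intermediate row(s).
Then INNER JOIN `shipments r` on grp_id: keep only rows whose q.grp_id appears in r.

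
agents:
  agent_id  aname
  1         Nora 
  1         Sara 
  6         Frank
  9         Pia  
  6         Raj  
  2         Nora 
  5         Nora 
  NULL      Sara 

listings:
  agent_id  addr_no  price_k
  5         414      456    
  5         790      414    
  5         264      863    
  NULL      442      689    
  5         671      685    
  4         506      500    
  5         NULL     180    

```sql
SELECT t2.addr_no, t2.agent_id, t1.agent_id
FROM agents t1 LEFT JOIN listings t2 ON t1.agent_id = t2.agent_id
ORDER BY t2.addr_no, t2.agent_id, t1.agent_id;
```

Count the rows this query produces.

12

LEFT JOIN keeps every row from `agents`; unmatched rows get NULL for `listings`'s columns.
Matching on t1.agent_id = t2.agent_id. A NULL in a compared column never satisfies the condition.
Matched pairs: 5; unmatched t1 rows kept: 7.
Total: 5 matched + 7 padded = 12 rows.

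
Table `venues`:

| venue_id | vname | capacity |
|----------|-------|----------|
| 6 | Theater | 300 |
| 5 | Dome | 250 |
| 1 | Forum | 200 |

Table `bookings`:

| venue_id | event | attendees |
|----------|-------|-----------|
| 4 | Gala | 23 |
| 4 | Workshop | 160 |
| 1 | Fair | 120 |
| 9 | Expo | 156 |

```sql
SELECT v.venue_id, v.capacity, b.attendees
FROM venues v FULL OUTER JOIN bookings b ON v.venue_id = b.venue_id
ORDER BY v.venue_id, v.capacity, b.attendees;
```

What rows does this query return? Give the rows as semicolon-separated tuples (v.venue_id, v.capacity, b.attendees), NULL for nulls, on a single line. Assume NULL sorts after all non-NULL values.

(1, 200, 120); (5, 250, NULL); (6, 300, NULL); (NULL, NULL, 23); (NULL, NULL, 156); (NULL, NULL, 160)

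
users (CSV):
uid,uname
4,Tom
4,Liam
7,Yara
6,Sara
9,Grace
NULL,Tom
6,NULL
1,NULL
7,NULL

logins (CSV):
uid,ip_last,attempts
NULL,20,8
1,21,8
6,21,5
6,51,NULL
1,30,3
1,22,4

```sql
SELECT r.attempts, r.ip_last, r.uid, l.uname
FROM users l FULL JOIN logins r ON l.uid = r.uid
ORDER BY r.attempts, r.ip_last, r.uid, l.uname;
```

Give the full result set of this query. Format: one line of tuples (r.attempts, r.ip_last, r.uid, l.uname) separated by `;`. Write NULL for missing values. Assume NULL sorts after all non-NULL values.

(3, 30, 1, NULL); (4, 22, 1, NULL); (5, 21, 6, Sara); (5, 21, 6, NULL); (8, 20, NULL, NULL); (8, 21, 1, NULL); (NULL, 51, 6, Sara); (NULL, 51, 6, NULL); (NULL, NULL, NULL, Grace); (NULL, NULL, NULL, Liam); (NULL, NULL, NULL, Tom); (NULL, NULL, NULL, Tom); (NULL, NULL, NULL, Yara); (NULL, NULL, NULL, NULL)

FULL OUTER JOIN keeps every row from both sides; unmatched rows get NULL for the other side's columns.
Matching on l.uid = r.uid. A NULL in a compared column never satisfies the condition.
Matched pairs: 7; unmatched l rows kept: 6; unmatched r rows kept: 1.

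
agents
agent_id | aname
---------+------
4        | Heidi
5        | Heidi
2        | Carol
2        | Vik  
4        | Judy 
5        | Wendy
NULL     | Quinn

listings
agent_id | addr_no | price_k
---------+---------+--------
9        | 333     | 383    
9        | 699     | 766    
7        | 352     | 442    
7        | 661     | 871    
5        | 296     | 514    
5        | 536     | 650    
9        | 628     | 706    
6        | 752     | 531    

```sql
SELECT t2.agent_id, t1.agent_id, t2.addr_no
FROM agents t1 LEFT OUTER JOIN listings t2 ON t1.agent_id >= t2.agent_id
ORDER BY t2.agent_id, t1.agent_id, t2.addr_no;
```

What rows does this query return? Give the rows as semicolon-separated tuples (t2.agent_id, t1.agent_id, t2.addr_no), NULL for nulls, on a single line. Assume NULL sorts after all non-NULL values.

(5, 5, 296); (5, 5, 296); (5, 5, 536); (5, 5, 536); (NULL, 2, NULL); (NULL, 2, NULL); (NULL, 4, NULL); (NULL, 4, NULL); (NULL, NULL, NULL)

LEFT JOIN keeps every row from `agents`; unmatched rows get NULL for `listings`'s columns.
Matching on t1.agent_id >= t2.agent_id. A NULL in a compared column never satisfies the condition.
- t1[0] agent_id=4 → no match; kept with NULLs on the t2 side.
- t1[1] agent_id=5 → 2 match(es) in t2 → 2 row(s).
- t1[2] agent_id=2 → no match; kept with NULLs on the t2 side.
- t1[3] agent_id=2 → no match; kept with NULLs on the t2 side.
- t1[4] agent_id=4 → no match; kept with NULLs on the t2 side.
- t1[5] agent_id=5 → 2 match(es) in t2 → 2 row(s).
- t1[6] agent_id=NULL → no match; kept with NULLs on the t2 side.
After projecting and ordering:
t2.agent_id | t1.agent_id | t2.addr_no
5 | 5 | 296
5 | 5 | 296
5 | 5 | 536
5 | 5 | 536
NULL | 2 | NULL
NULL | 2 | NULL
NULL | 4 | NULL
NULL | 4 | NULL
NULL | NULL | NULL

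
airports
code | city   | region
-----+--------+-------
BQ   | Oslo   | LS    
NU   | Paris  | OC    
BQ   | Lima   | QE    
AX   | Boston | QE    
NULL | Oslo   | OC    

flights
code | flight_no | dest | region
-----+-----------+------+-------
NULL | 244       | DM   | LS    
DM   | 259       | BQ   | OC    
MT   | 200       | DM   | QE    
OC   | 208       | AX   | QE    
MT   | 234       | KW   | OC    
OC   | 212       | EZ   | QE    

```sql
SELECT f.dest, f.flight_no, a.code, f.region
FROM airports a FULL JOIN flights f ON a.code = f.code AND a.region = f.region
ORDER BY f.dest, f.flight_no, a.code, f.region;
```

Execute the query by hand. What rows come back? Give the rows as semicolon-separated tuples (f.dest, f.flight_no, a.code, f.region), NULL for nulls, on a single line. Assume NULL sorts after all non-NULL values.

FULL OUTER JOIN keeps every row from both sides; unmatched rows get NULL for the other side's columns.
Matching on a.code = f.code AND a.region = f.region. A NULL in a compared column never satisfies the condition.
- a row (code=BQ, region=LS): no match → kept, f columns NULL.
- a row (code=NU, region=OC): no match → kept, f columns NULL.
- a row (code=BQ, region=QE): no match → kept, f columns NULL.
- a row (code=AX, region=QE): no match → kept, f columns NULL.
- a row (code=NULL, region=OC): no match → kept, f columns NULL.
- plus 6 unmatched f row(s), each kept with NULL a columns.

(AX, 208, NULL, QE); (BQ, 259, NULL, OC); (DM, 200, NULL, QE); (DM, 244, NULL, LS); (EZ, 212, NULL, QE); (KW, 234, NULL, OC); (NULL, NULL, AX, NULL); (NULL, NULL, BQ, NULL); (NULL, NULL, BQ, NULL); (NULL, NULL, NU, NULL); (NULL, NULL, NULL, NULL)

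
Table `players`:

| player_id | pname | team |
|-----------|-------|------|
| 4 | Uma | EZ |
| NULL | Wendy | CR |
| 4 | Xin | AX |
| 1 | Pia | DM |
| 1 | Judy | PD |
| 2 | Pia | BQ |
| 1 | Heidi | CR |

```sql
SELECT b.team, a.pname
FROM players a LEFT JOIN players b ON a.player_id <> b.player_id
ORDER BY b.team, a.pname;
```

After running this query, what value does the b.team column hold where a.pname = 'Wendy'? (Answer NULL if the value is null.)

LEFT JOIN keeps every row from `players a`; unmatched rows get NULL for `players b`'s columns.
Matching on a.player_id <> b.player_id. A NULL in a compared column never satisfies the condition.
Matched pairs: 22; unmatched a rows kept: 1.

NULL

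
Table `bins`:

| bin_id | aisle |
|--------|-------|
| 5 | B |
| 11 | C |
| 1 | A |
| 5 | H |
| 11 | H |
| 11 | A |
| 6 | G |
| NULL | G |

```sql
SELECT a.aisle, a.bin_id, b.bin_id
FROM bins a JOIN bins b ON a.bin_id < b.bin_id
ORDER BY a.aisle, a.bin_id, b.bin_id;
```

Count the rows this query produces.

INNER JOIN keeps only pairs where the ON condition holds.
Matching on a.bin_id < b.bin_id. A NULL in a compared column never satisfies the condition.
- bin_id=5: 4 matching b row(s), so 4 row(s) emitted.
- bin_id=11: no matching b row, dropped.
- bin_id=1: 6 matching b row(s), so 6 row(s) emitted.
- bin_id=5: 4 matching b row(s), so 4 row(s) emitted.
- bin_id=11: no matching b row, dropped.
- bin_id=11: no matching b row, dropped.
- bin_id=6: 3 matching b row(s), so 3 row(s) emitted.
- bin_id=NULL: no matching b row, dropped.
Total: 17 rows.

17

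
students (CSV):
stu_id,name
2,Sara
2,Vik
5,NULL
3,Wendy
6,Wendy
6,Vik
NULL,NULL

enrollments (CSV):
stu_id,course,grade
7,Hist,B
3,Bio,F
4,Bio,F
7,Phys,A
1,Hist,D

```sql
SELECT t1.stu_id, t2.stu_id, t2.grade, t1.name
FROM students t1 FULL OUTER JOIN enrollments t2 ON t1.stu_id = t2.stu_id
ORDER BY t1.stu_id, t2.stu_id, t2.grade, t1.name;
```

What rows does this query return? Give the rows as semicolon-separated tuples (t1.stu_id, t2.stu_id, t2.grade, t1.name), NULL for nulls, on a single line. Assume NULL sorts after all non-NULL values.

(2, NULL, NULL, Sara); (2, NULL, NULL, Vik); (3, 3, F, Wendy); (5, NULL, NULL, NULL); (6, NULL, NULL, Vik); (6, NULL, NULL, Wendy); (NULL, 1, D, NULL); (NULL, 4, F, NULL); (NULL, 7, A, NULL); (NULL, 7, B, NULL); (NULL, NULL, NULL, NULL)

FULL OUTER JOIN keeps every row from both sides; unmatched rows get NULL for the other side's columns.
Matching on t1.stu_id = t2.stu_id. A NULL in a compared column never satisfies the condition.
- stu_id=2: no t2 row matches, row kept with t2 columns NULL.
- stu_id=2: no t2 row matches, row kept with t2 columns NULL.
- stu_id=5: no t2 row matches, row kept with t2 columns NULL.
- stu_id=3: 1 matching t2 row(s), so 1 row(s) emitted.
- stu_id=6: no t2 row matches, row kept with t2 columns NULL.
- stu_id=6: no t2 row matches, row kept with t2 columns NULL.
- stu_id=NULL: no t2 row matches, row kept with t2 columns NULL.
- 4 t2 row(s) had no t1 match → kept, t1 columns NULL.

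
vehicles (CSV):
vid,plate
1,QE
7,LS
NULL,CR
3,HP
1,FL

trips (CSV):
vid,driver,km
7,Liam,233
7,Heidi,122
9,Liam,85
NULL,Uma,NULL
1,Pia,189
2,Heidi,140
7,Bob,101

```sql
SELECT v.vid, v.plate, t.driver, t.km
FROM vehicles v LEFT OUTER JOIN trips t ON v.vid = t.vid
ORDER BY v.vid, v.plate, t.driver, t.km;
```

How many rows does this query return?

7

LEFT JOIN keeps every row from `vehicles`; unmatched rows get NULL for `trips`'s columns.
Matching on v.vid = t.vid. A NULL in a compared column never satisfies the condition.
Matched pairs: 5; unmatched v rows kept: 2.
Total: 5 matched + 2 padded = 7 rows.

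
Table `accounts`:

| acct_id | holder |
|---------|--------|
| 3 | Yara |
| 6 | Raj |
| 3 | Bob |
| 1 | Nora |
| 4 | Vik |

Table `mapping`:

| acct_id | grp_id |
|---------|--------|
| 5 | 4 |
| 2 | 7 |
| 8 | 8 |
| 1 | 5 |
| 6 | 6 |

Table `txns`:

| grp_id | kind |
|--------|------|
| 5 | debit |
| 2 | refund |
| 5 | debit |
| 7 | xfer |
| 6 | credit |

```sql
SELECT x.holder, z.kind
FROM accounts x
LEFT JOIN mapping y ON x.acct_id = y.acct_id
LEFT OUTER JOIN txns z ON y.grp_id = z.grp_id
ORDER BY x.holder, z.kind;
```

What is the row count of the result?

6

Step 1 — x LEFT JOIN y on acct_id → 5 row(s).
Then LEFT JOIN `txns z` on grp_id: each of those 5 rows is kept; rows whose y.grp_id has no match in z get NULL for z's columns.
Result: 6 row(s).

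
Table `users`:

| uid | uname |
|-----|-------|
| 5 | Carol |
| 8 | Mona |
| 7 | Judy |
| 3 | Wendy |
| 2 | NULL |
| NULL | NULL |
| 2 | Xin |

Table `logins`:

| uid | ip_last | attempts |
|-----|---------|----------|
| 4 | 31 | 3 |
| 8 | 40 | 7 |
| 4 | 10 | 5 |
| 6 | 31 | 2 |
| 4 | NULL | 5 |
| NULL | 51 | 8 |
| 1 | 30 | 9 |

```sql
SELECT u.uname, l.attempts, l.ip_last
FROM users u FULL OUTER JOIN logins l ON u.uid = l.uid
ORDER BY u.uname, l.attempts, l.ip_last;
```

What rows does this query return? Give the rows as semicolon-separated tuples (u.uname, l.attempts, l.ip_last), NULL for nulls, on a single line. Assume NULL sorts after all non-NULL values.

(Carol, NULL, NULL); (Judy, NULL, NULL); (Mona, 7, 40); (Wendy, NULL, NULL); (Xin, NULL, NULL); (NULL, 2, 31); (NULL, 3, 31); (NULL, 5, 10); (NULL, 5, NULL); (NULL, 8, 51); (NULL, 9, 30); (NULL, NULL, NULL); (NULL, NULL, NULL)

FULL OUTER JOIN keeps every row from both sides; unmatched rows get NULL for the other side's columns.
Matching on u.uid = l.uid. A NULL in a compared column never satisfies the condition.
- uid=5: no l row matches, row kept with l columns NULL.
- uid=8: 1 matching l row(s), so 1 row(s) emitted.
- uid=7: no l row matches, row kept with l columns NULL.
- uid=3: no l row matches, row kept with l columns NULL.
- uid=2: no l row matches, row kept with l columns NULL.
- uid=NULL: no l row matches, row kept with l columns NULL.
- uid=2: no l row matches, row kept with l columns NULL.
- 6 l row(s) had no u match → kept, u columns NULL.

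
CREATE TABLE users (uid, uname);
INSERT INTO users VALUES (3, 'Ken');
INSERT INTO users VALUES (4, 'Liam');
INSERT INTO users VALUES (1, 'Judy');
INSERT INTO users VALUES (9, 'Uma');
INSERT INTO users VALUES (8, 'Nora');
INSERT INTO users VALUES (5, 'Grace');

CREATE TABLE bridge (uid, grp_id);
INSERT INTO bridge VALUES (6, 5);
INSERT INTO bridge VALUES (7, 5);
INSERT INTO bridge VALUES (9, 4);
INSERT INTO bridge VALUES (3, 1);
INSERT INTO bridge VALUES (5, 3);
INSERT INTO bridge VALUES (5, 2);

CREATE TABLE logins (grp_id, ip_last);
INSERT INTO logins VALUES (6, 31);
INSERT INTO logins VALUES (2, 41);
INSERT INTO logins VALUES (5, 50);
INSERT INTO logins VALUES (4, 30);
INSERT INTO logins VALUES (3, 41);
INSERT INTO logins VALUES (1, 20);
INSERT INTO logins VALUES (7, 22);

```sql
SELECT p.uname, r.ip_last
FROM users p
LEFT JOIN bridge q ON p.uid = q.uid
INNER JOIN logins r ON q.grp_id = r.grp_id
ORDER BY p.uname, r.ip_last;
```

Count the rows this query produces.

4

Step 1 — p LEFT JOIN q on uid → 7 row(s).
Then INNER JOIN `logins r` on grp_id: keep only rows whose q.grp_id appears in r.
Result: 4 row(s).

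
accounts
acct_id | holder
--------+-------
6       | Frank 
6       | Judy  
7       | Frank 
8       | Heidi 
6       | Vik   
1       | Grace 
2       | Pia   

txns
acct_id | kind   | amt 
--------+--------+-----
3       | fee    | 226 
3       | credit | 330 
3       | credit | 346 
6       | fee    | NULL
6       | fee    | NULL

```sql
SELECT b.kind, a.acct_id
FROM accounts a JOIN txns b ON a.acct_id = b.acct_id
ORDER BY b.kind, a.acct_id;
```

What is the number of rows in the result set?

6

INNER JOIN keeps only pairs where the ON condition holds.
Matching on a.acct_id = b.acct_id.
- acct_id=6: 2 matching b row(s), so 2 row(s) emitted.
- acct_id=6: 2 matching b row(s), so 2 row(s) emitted.
- acct_id=7: no matching b row, dropped.
- acct_id=8: no matching b row, dropped.
- acct_id=6: 2 matching b row(s), so 2 row(s) emitted.
- acct_id=1: no matching b row, dropped.
- acct_id=2: no matching b row, dropped.
Total: 6 rows.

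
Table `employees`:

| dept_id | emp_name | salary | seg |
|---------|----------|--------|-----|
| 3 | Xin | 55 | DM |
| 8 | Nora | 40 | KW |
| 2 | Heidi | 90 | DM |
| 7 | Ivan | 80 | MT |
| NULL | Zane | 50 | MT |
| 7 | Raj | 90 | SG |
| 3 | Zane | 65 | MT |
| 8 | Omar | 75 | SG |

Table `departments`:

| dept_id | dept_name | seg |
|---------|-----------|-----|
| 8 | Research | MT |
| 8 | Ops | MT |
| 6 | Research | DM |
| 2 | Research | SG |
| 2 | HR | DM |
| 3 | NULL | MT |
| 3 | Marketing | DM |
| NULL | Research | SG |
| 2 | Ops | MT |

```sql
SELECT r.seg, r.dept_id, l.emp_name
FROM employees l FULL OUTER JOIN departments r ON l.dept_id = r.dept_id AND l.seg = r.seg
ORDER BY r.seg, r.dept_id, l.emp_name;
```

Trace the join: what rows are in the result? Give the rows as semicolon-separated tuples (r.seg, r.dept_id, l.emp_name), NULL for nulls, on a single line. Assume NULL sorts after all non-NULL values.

(DM, 2, Heidi); (DM, 3, Xin); (DM, 6, NULL); (MT, 2, NULL); (MT, 3, Zane); (MT, 8, NULL); (MT, 8, NULL); (SG, 2, NULL); (SG, NULL, NULL); (NULL, NULL, Ivan); (NULL, NULL, Nora); (NULL, NULL, Omar); (NULL, NULL, Raj); (NULL, NULL, Zane)

FULL OUTER JOIN keeps every row from both sides; unmatched rows get NULL for the other side's columns.
Matching on l.dept_id = r.dept_id AND l.seg = r.seg. A NULL in a compared column never satisfies the condition.
- l (dept_id=3, seg=DM) pairs with 1 row(s) of r.
- l (dept_id=8, seg=KW) has no partner → padded with NULL.
- l (dept_id=2, seg=DM) pairs with 1 row(s) of r.
- l (dept_id=7, seg=MT) has no partner → padded with NULL.
- l (dept_id=NULL, seg=MT) has no partner → padded with NULL.
- l (dept_id=7, seg=SG) has no partner → padded with NULL.
- l (dept_id=3, seg=MT) pairs with 1 row(s) of r.
- l (dept_id=8, seg=SG) has no partner → padded with NULL.
- 6 row(s) from r found no l partner → padded with NULL.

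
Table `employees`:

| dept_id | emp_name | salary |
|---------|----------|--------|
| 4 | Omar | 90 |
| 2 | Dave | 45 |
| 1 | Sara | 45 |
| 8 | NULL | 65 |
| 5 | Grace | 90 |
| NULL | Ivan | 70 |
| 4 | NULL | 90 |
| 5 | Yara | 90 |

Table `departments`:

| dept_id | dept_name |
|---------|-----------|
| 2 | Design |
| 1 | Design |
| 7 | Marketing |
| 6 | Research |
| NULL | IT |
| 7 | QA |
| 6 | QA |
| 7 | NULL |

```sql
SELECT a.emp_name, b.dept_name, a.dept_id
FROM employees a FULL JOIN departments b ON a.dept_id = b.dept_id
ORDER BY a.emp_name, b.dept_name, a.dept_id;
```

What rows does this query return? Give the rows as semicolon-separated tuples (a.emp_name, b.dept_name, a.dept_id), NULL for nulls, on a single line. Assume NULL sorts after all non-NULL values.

(Dave, Design, 2); (Grace, NULL, 5); (Ivan, NULL, NULL); (Omar, NULL, 4); (Sara, Design, 1); (Yara, NULL, 5); (NULL, IT, NULL); (NULL, Marketing, NULL); (NULL, QA, NULL); (NULL, QA, NULL); (NULL, Research, NULL); (NULL, NULL, 4); (NULL, NULL, 8); (NULL, NULL, NULL)

FULL OUTER JOIN keeps every row from both sides; unmatched rows get NULL for the other side's columns.
Matching on a.dept_id = b.dept_id. A NULL in a compared column never satisfies the condition.
- a[0] dept_id=4 → no match; kept with NULLs on the b side.
- a[1] dept_id=2 → 1 match(es) in b → 1 row(s).
- a[2] dept_id=1 → 1 match(es) in b → 1 row(s).
- a[3] dept_id=8 → no match; kept with NULLs on the b side.
- a[4] dept_id=5 → no match; kept with NULLs on the b side.
- a[5] dept_id=NULL → no match; kept with NULLs on the b side.
- a[6] dept_id=4 → no match; kept with NULLs on the b side.
- a[7] dept_id=5 → no match; kept with NULLs on the b side.
- 6 b row(s) had no a match → kept, a columns NULL.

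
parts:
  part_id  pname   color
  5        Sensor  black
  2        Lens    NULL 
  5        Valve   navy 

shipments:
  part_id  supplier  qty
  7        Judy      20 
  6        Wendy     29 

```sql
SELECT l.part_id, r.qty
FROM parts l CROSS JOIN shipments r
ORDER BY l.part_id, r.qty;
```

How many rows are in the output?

6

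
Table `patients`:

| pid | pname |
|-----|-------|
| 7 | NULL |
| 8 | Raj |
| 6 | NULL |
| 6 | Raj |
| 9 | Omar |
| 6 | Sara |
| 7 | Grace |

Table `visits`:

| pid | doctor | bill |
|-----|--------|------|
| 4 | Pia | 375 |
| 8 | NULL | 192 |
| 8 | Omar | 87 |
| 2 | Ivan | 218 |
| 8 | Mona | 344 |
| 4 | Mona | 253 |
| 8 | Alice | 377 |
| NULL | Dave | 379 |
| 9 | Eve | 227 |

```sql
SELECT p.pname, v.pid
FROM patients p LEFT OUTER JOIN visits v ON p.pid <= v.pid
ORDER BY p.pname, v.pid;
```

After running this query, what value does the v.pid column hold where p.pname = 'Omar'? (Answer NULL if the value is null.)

LEFT JOIN keeps every row from `patients`; unmatched rows get NULL for `visits`'s columns.
Matching on p.pid <= v.pid. A NULL in a compared column never satisfies the condition.
- p[0] pid=7 → 5 match(es) in v → 5 row(s).
- p[1] pid=8 → 5 match(es) in v → 5 row(s).
- p[2] pid=6 → 5 match(es) in v → 5 row(s).
- p[3] pid=6 → 5 match(es) in v → 5 row(s).
- p[4] pid=9 → 1 match(es) in v → 1 row(s).
- p[5] pid=6 → 5 match(es) in v → 5 row(s).
- p[6] pid=7 → 5 match(es) in v → 5 row(s).

9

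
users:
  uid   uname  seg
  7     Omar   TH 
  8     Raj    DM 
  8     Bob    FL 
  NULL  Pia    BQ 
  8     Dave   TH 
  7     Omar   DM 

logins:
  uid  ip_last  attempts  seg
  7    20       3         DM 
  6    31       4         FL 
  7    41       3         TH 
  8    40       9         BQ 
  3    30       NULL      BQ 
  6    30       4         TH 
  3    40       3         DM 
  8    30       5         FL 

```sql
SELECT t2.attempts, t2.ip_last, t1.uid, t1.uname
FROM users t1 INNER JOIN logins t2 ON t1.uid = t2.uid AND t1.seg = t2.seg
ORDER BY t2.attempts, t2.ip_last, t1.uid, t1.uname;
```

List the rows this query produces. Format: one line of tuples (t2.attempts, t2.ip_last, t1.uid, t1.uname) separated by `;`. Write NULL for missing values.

(3, 20, 7, Omar); (3, 41, 7, Omar); (5, 30, 8, Bob)

INNER JOIN keeps only pairs where the ON condition holds.
Matching on t1.uid = t2.uid AND t1.seg = t2.seg. A NULL in a compared column never satisfies the condition.
- t1 row (uid=7, seg=TH): matches 1 t2 row(s) → 1 output row(s).
- t1 row (uid=8, seg=DM): no match → dropped.
- t1 row (uid=8, seg=FL): matches 1 t2 row(s) → 1 output row(s).
- t1 row (uid=NULL, seg=BQ): no match → dropped.
- t1 row (uid=8, seg=TH): no match → dropped.
- t1 row (uid=7, seg=DM): matches 1 t2 row(s) → 1 output row(s).
After projecting and ordering:
t2.attempts | t2.ip_last | t1.uid | t1.uname
3 | 20 | 7 | Omar
3 | 41 | 7 | Omar
5 | 30 | 8 | Bob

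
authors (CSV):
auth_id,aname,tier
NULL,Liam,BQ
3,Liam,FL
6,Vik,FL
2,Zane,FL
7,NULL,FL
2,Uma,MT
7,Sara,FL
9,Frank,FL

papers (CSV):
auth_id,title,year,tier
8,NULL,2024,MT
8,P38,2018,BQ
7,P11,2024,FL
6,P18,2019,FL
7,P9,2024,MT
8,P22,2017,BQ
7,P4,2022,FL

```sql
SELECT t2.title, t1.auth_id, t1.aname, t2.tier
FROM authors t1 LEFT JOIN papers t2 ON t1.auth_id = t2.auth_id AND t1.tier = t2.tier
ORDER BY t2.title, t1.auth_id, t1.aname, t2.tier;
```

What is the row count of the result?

10

LEFT JOIN keeps every row from `authors`; unmatched rows get NULL for `papers`'s columns.
Matching on t1.auth_id = t2.auth_id AND t1.tier = t2.tier. A NULL in a compared column never satisfies the condition.
- t1 row (auth_id=NULL, tier=BQ): no match → kept, t2 columns NULL.
- t1 row (auth_id=3, tier=FL): no match → kept, t2 columns NULL.
- t1 row (auth_id=6, tier=FL): matches 1 t2 row(s) → 1 output row(s).
- t1 row (auth_id=2, tier=FL): no match → kept, t2 columns NULL.
- t1 row (auth_id=7, tier=FL): matches 2 t2 row(s) → 2 output row(s).
- t1 row (auth_id=2, tier=MT): no match → kept, t2 columns NULL.
- t1 row (auth_id=7, tier=FL): matches 2 t2 row(s) → 2 output row(s).
- t1 row (auth_id=9, tier=FL): no match → kept, t2 columns NULL.
Total: 5 matched + 5 padded = 10 rows.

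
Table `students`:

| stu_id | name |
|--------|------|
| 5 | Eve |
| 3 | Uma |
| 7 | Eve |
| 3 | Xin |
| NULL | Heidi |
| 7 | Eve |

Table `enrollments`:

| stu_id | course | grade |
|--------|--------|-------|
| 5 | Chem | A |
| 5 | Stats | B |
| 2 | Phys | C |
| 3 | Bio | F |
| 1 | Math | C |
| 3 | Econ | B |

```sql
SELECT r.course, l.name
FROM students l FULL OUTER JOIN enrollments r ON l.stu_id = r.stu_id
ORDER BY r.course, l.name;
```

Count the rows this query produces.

FULL OUTER JOIN keeps every row from both sides; unmatched rows get NULL for the other side's columns.
Matching on l.stu_id = r.stu_id. A NULL in a compared column never satisfies the condition.
Matched pairs: 6; unmatched l rows kept: 3; unmatched r rows kept: 2.
Total: 6 matched + 5 padded = 11 rows.

11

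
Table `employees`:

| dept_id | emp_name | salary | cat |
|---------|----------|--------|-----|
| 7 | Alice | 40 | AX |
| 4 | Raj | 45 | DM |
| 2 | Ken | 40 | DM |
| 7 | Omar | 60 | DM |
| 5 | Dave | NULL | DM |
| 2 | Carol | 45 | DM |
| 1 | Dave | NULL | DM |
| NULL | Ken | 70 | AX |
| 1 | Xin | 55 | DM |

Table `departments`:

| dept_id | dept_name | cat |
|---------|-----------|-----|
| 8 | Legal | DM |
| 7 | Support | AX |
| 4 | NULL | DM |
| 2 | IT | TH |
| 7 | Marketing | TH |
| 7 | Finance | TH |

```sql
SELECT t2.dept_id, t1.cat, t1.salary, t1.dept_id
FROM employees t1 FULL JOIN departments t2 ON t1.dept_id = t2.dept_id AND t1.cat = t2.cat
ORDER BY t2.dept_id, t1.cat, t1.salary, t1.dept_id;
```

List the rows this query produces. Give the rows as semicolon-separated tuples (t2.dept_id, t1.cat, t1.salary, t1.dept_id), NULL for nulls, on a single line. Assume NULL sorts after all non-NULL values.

FULL OUTER JOIN keeps every row from both sides; unmatched rows get NULL for the other side's columns.
Matching on t1.dept_id = t2.dept_id AND t1.cat = t2.cat. A NULL in a compared column never satisfies the condition.
- t1[0] dept_id=7, cat=AX → 1 match(es) in t2 → 1 row(s).
- t1[1] dept_id=4, cat=DM → 1 match(es) in t2 → 1 row(s).
- t1[2] dept_id=2, cat=DM → no match; kept with NULLs on the t2 side.
- t1[3] dept_id=7, cat=DM → no match; kept with NULLs on the t2 side.
- t1[4] dept_id=5, cat=DM → no match; kept with NULLs on the t2 side.
- t1[5] dept_id=2, cat=DM → no match; kept with NULLs on the t2 side.
- t1[6] dept_id=1, cat=DM → no match; kept with NULLs on the t2 side.
- t1[7] dept_id=NULL, cat=AX → no match; kept with NULLs on the t2 side.
- t1[8] dept_id=1, cat=DM → no match; kept with NULLs on the t2 side.
- plus 4 unmatched t2 row(s), each kept with NULL t1 columns.

(2, NULL, NULL, NULL); (4, DM, 45, 4); (7, AX, 40, 7); (7, NULL, NULL, NULL); (7, NULL, NULL, NULL); (8, NULL, NULL, NULL); (NULL, AX, 70, NULL); (NULL, DM, 40, 2); (NULL, DM, 45, 2); (NULL, DM, 55, 1); (NULL, DM, 60, 7); (NULL, DM, NULL, 1); (NULL, DM, NULL, 5)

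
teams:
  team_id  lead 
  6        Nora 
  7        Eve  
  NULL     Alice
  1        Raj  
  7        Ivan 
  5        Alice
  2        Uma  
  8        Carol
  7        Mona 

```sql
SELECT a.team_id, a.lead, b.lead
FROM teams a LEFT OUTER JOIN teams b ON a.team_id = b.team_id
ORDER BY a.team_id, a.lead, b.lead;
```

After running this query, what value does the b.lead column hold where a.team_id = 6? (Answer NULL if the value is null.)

Nora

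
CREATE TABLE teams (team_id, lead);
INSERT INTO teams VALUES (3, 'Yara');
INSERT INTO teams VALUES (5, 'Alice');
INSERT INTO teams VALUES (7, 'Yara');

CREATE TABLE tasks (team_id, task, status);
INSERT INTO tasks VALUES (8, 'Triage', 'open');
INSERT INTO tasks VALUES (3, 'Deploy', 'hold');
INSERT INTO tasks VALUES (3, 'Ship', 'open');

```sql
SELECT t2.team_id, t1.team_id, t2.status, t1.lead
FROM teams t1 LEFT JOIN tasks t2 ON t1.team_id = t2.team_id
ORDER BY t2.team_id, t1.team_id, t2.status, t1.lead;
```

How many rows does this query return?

LEFT JOIN keeps every row from `teams`; unmatched rows get NULL for `tasks`'s columns.
Matching on t1.team_id = t2.team_id.
- t1[0] team_id=3 → 2 match(es) in t2 → 2 row(s).
- t1[1] team_id=5 → no match; kept with NULLs on the t2 side.
- t1[2] team_id=7 → no match; kept with NULLs on the t2 side.
Total: 2 matched + 2 padded = 4 rows.

4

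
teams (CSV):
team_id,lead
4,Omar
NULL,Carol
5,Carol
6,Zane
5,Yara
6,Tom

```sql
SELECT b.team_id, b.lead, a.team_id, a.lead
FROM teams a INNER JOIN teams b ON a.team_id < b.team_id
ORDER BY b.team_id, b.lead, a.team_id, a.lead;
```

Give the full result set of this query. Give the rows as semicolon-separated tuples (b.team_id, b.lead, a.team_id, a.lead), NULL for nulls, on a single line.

INNER JOIN keeps only pairs where the ON condition holds.
Matching on a.team_id < b.team_id. A NULL in a compared column never satisfies the condition.
- a row (team_id=4): matches 4 b row(s) → 4 output row(s).
- a row (team_id=NULL): no match → dropped.
- a row (team_id=5): matches 2 b row(s) → 2 output row(s).
- a row (team_id=6): no match → dropped.
- a row (team_id=5): matches 2 b row(s) → 2 output row(s).
- a row (team_id=6): no match → dropped.
After projecting and ordering:
b.team_id | b.lead | a.team_id | a.lead
5 | Carol | 4 | Omar
5 | Yara | 4 | Omar
6 | Tom | 4 | Omar
6 | Tom | 5 | Carol
6 | Tom | 5 | Yara
6 | Zane | 4 | Omar
6 | Zane | 5 | Carol
6 | Zane | 5 | Yara

(5, Carol, 4, Omar); (5, Yara, 4, Omar); (6, Tom, 4, Omar); (6, Tom, 5, Carol); (6, Tom, 5, Yara); (6, Zane, 4, Omar); (6, Zane, 5, Carol); (6, Zane, 5, Yara)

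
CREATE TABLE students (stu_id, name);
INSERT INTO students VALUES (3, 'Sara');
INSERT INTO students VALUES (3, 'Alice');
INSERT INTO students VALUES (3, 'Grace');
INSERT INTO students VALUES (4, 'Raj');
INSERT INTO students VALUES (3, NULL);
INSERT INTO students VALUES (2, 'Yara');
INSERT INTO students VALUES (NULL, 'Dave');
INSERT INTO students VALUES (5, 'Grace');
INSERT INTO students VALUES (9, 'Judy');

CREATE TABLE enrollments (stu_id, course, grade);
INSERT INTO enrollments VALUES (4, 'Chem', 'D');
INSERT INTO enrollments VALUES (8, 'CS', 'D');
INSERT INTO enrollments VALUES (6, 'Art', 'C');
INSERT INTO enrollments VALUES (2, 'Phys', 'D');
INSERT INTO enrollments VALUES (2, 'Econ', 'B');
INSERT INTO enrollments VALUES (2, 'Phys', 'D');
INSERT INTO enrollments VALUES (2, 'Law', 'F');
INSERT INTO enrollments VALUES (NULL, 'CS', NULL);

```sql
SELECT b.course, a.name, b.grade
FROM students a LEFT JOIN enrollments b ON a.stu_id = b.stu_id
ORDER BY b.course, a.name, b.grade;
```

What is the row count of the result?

LEFT JOIN keeps every row from `students`; unmatched rows get NULL for `enrollments`'s columns.
Matching on a.stu_id = b.stu_id. A NULL in a compared column never satisfies the condition.
- stu_id=3: no b row matches, row kept with b columns NULL.
- stu_id=3: no b row matches, row kept with b columns NULL.
- stu_id=3: no b row matches, row kept with b columns NULL.
- stu_id=4: 1 matching b row(s), so 1 row(s) emitted.
- stu_id=3: no b row matches, row kept with b columns NULL.
- stu_id=2: 4 matching b row(s), so 4 row(s) emitted.
- stu_id=NULL: no b row matches, row kept with b columns NULL.
- stu_id=5: no b row matches, row kept with b columns NULL.
- stu_id=9: no b row matches, row kept with b columns NULL.
Total: 5 matched + 7 padded = 12 rows.

12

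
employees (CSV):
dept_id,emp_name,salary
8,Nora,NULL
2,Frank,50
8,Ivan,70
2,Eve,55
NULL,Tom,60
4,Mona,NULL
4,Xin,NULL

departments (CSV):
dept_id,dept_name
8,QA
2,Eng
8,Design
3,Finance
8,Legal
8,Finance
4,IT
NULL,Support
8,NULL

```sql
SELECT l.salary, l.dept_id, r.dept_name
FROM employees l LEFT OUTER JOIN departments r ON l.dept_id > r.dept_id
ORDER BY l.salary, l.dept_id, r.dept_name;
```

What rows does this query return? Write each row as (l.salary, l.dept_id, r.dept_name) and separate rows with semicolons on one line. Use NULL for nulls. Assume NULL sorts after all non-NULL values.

LEFT JOIN keeps every row from `employees`; unmatched rows get NULL for `departments`'s columns.
Matching on l.dept_id > r.dept_id. A NULL in a compared column never satisfies the condition.
- l row (dept_id=8): matches 3 r row(s) → 3 output row(s).
- l row (dept_id=2): no match → kept, r columns NULL.
- l row (dept_id=8): matches 3 r row(s) → 3 output row(s).
- l row (dept_id=2): no match → kept, r columns NULL.
- l row (dept_id=NULL): no match → kept, r columns NULL.
- l row (dept_id=4): matches 2 r row(s) → 2 output row(s).
- l row (dept_id=4): matches 2 r row(s) → 2 output row(s).

(50, 2, NULL); (55, 2, NULL); (60, NULL, NULL); (70, 8, Eng); (70, 8, Finance); (70, 8, IT); (NULL, 4, Eng); (NULL, 4, Eng); (NULL, 4, Finance); (NULL, 4, Finance); (NULL, 8, Eng); (NULL, 8, Finance); (NULL, 8, IT)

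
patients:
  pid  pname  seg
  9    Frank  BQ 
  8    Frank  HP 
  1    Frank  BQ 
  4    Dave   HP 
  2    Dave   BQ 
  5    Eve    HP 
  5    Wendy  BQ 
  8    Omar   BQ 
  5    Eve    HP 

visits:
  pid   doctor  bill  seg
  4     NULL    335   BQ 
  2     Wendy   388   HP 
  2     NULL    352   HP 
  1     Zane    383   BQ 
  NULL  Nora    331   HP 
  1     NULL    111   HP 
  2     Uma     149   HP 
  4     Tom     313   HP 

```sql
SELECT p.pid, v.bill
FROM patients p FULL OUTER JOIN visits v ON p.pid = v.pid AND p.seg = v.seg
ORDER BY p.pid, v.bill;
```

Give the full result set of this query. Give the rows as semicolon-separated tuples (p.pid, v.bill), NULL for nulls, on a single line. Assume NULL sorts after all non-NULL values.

(1, 383); (2, NULL); (4, 313); (5, NULL); (5, NULL); (5, NULL); (8, NULL); (8, NULL); (9, NULL); (NULL, 111); (NULL, 149); (NULL, 331); (NULL, 335); (NULL, 352); (NULL, 388)

FULL OUTER JOIN keeps every row from both sides; unmatched rows get NULL for the other side's columns.
Matching on p.pid = v.pid AND p.seg = v.seg. A NULL in a compared column never satisfies the condition.
- pid=9, seg=BQ: no v row matches, row kept with v columns NULL.
- pid=8, seg=HP: no v row matches, row kept with v columns NULL.
- pid=1, seg=BQ: 1 matching v row(s), so 1 row(s) emitted.
- pid=4, seg=HP: 1 matching v row(s), so 1 row(s) emitted.
- pid=2, seg=BQ: no v row matches, row kept with v columns NULL.
- pid=5, seg=HP: no v row matches, row kept with v columns NULL.
- pid=5, seg=BQ: no v row matches, row kept with v columns NULL.
- pid=8, seg=BQ: no v row matches, row kept with v columns NULL.
- pid=5, seg=HP: no v row matches, row kept with v columns NULL.
- plus 6 unmatched v row(s), each kept with NULL p columns.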